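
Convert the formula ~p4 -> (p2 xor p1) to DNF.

~p4 -> (p2 xor p1)
⇔ ~~p4 | (p2 xor p1)   [eliminate ->]
⇔ ~~p4 | (p2 & ~p1) | (~p2 & p1)   [expand xor]
⇔ p4 | (p2 & ~p1) | (~p2 & p1)   [double negation]

p4 | (p2 & ~p1) | (~p2 & p1)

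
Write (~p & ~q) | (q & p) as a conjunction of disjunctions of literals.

(~p & ~q) | (q & p)
⇔ (~p | q) & (~p | p) & (~q | q) & (~q | p)   [distribute | over &]
⇔ (~p | q) & (~q | p)   [simplify]

(~p | q) & (~q | p)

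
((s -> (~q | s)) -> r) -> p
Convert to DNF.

((s -> (~q | s)) -> r) -> p
⇔ ~((s -> (~q | s)) -> r) | p   — eliminate ->
⇔ ~(~(s -> (~q | s)) | r) | p   — eliminate ->
⇔ ~(~(~s | ~q | s) | r) | p   — eliminate ->
⇔ (~~(~s | ~q | s) & ~r) | p   — De Morgan
⇔ ((~s | ~q | s) & ~r) | p   — double negation
⇔ (~s & ~r) | (~q & ~r) | (s & ~r) | p   — distribute & over |

(~s & ~r) | (~q & ~r) | (s & ~r) | p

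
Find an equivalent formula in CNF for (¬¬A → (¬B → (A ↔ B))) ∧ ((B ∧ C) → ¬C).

(¬¬A → (¬B → (A ↔ B))) ∧ ((B ∧ C) → ¬C)
≡ (¬¬¬A ∨ (¬B → (A ↔ B))) ∧ ((B ∧ C) → ¬C)   — eliminate →
≡ (¬¬¬A ∨ ¬¬B ∨ (A ↔ B)) ∧ ((B ∧ C) → ¬C)   — eliminate →
≡ (¬¬¬A ∨ ¬¬B ∨ ((A → B) ∧ (B → A))) ∧ ((B ∧ C) → ¬C)   — eliminate ↔
≡ (¬¬¬A ∨ ¬¬B ∨ ((¬A ∨ B) ∧ (B → A))) ∧ ((B ∧ C) → ¬C)   — eliminate →
≡ (¬¬¬A ∨ ¬¬B ∨ ((¬A ∨ B) ∧ (¬B ∨ A))) ∧ ((B ∧ C) → ¬C)   — eliminate →
≡ (¬¬¬A ∨ ¬¬B ∨ ((¬A ∨ B) ∧ (¬B ∨ A))) ∧ (¬(B ∧ C) ∨ ¬C)   — eliminate →
≡ (¬A ∨ ¬¬B ∨ ((¬A ∨ B) ∧ (¬B ∨ A))) ∧ (¬(B ∧ C) ∨ ¬C)   — double negation
≡ (¬A ∨ B ∨ ((¬A ∨ B) ∧ (¬B ∨ A))) ∧ (¬(B ∧ C) ∨ ¬C)   — double negation
≡ (¬A ∨ B ∨ ((¬A ∨ B) ∧ (¬B ∨ A))) ∧ (¬B ∨ ¬C ∨ ¬C)   — De Morgan
≡ (¬A ∨ B ∨ ¬A ∨ B) ∧ (¬A ∨ B ∨ ¬B ∨ A) ∧ (¬B ∨ ¬C ∨ ¬C)   — distribute ∨ over ∧
≡ (¬A ∨ B) ∧ (¬B ∨ ¬C)   — simplify

(¬A ∨ B) ∧ (¬B ∨ ¬C)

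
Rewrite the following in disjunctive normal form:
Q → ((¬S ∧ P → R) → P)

¬Q ∨ P

Q → ((¬S ∧ P → R) → P)
≡ ¬Q ∨ ((¬S ∧ P → R) → P)   (eliminate →)
≡ ¬Q ∨ ¬(¬S ∧ P → R) ∨ P   (eliminate →)
≡ ¬Q ∨ ¬(¬(¬S ∧ P) ∨ R) ∨ P   (eliminate →)
≡ ¬Q ∨ ¬¬(¬S ∧ P) ∧ ¬R ∨ P   (De Morgan)
≡ ¬Q ∨ ¬S ∧ P ∧ ¬R ∨ P   (double negation)
≡ ¬Q ∨ P   (simplify)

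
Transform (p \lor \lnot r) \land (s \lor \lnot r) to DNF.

(p \land s) \lor \lnot r

(p \lor \lnot r) \land (s \lor \lnot r)
⇔ (p \land s) \lor (p \land \lnot r) \lor (\lnot r \land s) \lor (\lnot r \land \lnot r)   — distribute \land over \lor
⇔ (p \land s) \lor \lnot r   — simplify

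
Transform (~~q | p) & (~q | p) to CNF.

(q | p) & (~q | p)

(~~q | p) & (~q | p)
= (q | p) & (~q | p)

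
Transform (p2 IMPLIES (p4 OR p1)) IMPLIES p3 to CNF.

(p2 OR p3) AND (NOT p4 OR p3) AND (NOT p1 OR p3)

(p2 IMPLIES (p4 OR p1)) IMPLIES p3
⇔ NOT (p2 IMPLIES (p4 OR p1)) OR p3   (eliminate IMPLIES)
⇔ NOT (NOT p2 OR p4 OR p1) OR p3   (eliminate IMPLIES)
⇔ (NOT NOT p2 AND NOT p4 AND NOT p1) OR p3   (De Morgan)
⇔ (p2 AND NOT p4 AND NOT p1) OR p3   (double negation)
⇔ (p2 OR p3) AND (NOT p4 OR p3) AND (NOT p1 OR p3)   (distribute OR over AND)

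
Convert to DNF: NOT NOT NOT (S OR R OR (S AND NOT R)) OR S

(NOT S AND NOT R) OR S

NOT NOT NOT (S OR R OR (S AND NOT R)) OR S
= NOT (S OR R OR (S AND NOT R)) OR S   [double negation]
= (NOT S AND NOT R AND NOT (S AND NOT R)) OR S   [De Morgan]
= (NOT S AND NOT R AND (NOT S OR NOT NOT R)) OR S   [De Morgan]
= (NOT S AND NOT R AND (NOT S OR R)) OR S   [double negation]
= (NOT S AND NOT R AND NOT S) OR (NOT S AND NOT R AND R) OR S   [distribute AND over OR]
= (NOT S AND NOT R) OR S   [simplify]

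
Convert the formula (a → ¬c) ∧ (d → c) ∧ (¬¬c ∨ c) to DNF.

(a → ¬c) ∧ (d → c) ∧ (¬¬c ∨ c)
⇔ (¬a ∨ ¬c) ∧ (d → c) ∧ (¬¬c ∨ c)   [eliminate →]
⇔ (¬a ∨ ¬c) ∧ (¬d ∨ c) ∧ (¬¬c ∨ c)   [eliminate →]
⇔ (¬a ∨ ¬c) ∧ (¬d ∨ c) ∧ (c ∨ c)   [double negation]
⇔ (¬a ∧ ¬d ∧ c) ∨ (¬a ∧ ¬d ∧ c) ∨ (¬a ∧ c ∧ c) ∨ (¬a ∧ c ∧ c) ∨ (¬c ∧ ¬d ∧ c) ∨ (¬c ∧ ¬d ∧ c) ∨ (¬c ∧ c ∧ c) ∨ (¬c ∧ c ∧ c)   [distribute ∧ over ∨]
⇔ ¬a ∧ c   [simplify]

¬a ∧ c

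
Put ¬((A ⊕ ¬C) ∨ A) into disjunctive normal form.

¬A ∧ C

¬((A ⊕ ¬C) ∨ A)
⇔ ¬((A ∧ ¬¬C) ∨ (¬A ∧ ¬C) ∨ A)   [expand ⊕]
⇔ ¬(A ∧ ¬¬C) ∧ ¬(¬A ∧ ¬C) ∧ ¬A   [De Morgan]
⇔ (¬A ∨ ¬¬¬C) ∧ ¬(¬A ∧ ¬C) ∧ ¬A   [De Morgan]
⇔ (¬A ∨ ¬C) ∧ ¬(¬A ∧ ¬C) ∧ ¬A   [double negation]
⇔ (¬A ∨ ¬C) ∧ (¬¬A ∨ ¬¬C) ∧ ¬A   [De Morgan]
⇔ (¬A ∨ ¬C) ∧ (A ∨ ¬¬C) ∧ ¬A   [double negation]
⇔ (¬A ∨ ¬C) ∧ (A ∨ C) ∧ ¬A   [double negation]
⇔ (¬A ∧ A ∧ ¬A) ∨ (¬A ∧ C ∧ ¬A) ∨ (¬C ∧ A ∧ ¬A) ∨ (¬C ∧ C ∧ ¬A)   [distribute ∧ over ∨]
⇔ ¬A ∧ C   [simplify]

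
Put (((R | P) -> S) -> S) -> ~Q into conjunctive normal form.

(~R | S | ~Q) & (~P | S | ~Q) & (~S | ~Q)

(((R | P) -> S) -> S) -> ~Q
⇔ ~(((R | P) -> S) -> S) | ~Q   [eliminate ->]
⇔ ~(~((R | P) -> S) | S) | ~Q   [eliminate ->]
⇔ ~(~(~(R | P) | S) | S) | ~Q   [eliminate ->]
⇔ (~~(~(R | P) | S) & ~S) | ~Q   [De Morgan]
⇔ ((~(R | P) | S) & ~S) | ~Q   [double negation]
⇔ (((~R & ~P) | S) & ~S) | ~Q   [De Morgan]
⇔ (~R | S | ~Q) & (~P | S | ~Q) & (~S | ~Q)   [distribute | over &]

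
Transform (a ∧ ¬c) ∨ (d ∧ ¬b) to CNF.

(a ∨ d) ∧ (a ∨ ¬b) ∧ (¬c ∨ d) ∧ (¬c ∨ ¬b)

(a ∧ ¬c) ∨ (d ∧ ¬b)
≡ (a ∨ d) ∧ (a ∨ ¬b) ∧ (¬c ∨ d) ∧ (¬c ∨ ¬b)   — distribute ∨ over ∧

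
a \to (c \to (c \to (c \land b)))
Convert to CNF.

a \to (c \to (c \to (c \land b)))
≡ \lnot a \lor (c \to (c \to (c \land b)))   [eliminate \to]
≡ \lnot a \lor \lnot c \lor (c \to (c \land b))   [eliminate \to]
≡ \lnot a \lor \lnot c \lor \lnot c \lor (c \land b)   [eliminate \to]
≡ (\lnot a \lor \lnot c \lor \lnot c \lor c) \land (\lnot a \lor \lnot c \lor \lnot c \lor b)   [distribute \lor over \land]
≡ \lnot a \lor \lnot c \lor b   [simplify]

\lnot a \lor \lnot c \lor b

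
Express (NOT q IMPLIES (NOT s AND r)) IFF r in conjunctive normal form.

(NOT q IMPLIES (NOT s AND r)) IFF r
≡ ((NOT q IMPLIES (NOT s AND r)) IMPLIES r) AND (r IMPLIES (NOT q IMPLIES (NOT s AND r)))   [eliminate IFF]
≡ (NOT (NOT q IMPLIES (NOT s AND r)) OR r) AND (r IMPLIES (NOT q IMPLIES (NOT s AND r)))   [eliminate IMPLIES]
≡ (NOT (NOT NOT q OR (NOT s AND r)) OR r) AND (r IMPLIES (NOT q IMPLIES (NOT s AND r)))   [eliminate IMPLIES]
≡ (NOT (NOT NOT q OR (NOT s AND r)) OR r) AND (NOT r OR (NOT q IMPLIES (NOT s AND r)))   [eliminate IMPLIES]
≡ (NOT (NOT NOT q OR (NOT s AND r)) OR r) AND (NOT r OR NOT NOT q OR (NOT s AND r))   [eliminate IMPLIES]
≡ ((NOT NOT NOT q AND NOT (NOT s AND r)) OR r) AND (NOT r OR NOT NOT q OR (NOT s AND r))   [De Morgan]
≡ ((NOT q AND NOT (NOT s AND r)) OR r) AND (NOT r OR NOT NOT q OR (NOT s AND r))   [double negation]
≡ ((NOT q AND (NOT NOT s OR NOT r)) OR r) AND (NOT r OR NOT NOT q OR (NOT s AND r))   [De Morgan]
≡ ((NOT q AND (s OR NOT r)) OR r) AND (NOT r OR NOT NOT q OR (NOT s AND r))   [double negation]
≡ ((NOT q AND (s OR NOT r)) OR r) AND (NOT r OR q OR (NOT s AND r))   [double negation]
≡ (NOT q OR r) AND (s OR NOT r OR r) AND (NOT r OR q OR NOT s) AND (NOT r OR q OR r)   [distribute OR over AND]
≡ (NOT q OR r) AND (NOT r OR q OR NOT s)   [simplify]

(NOT q OR r) AND (NOT r OR q OR NOT s)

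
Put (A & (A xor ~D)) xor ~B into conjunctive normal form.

(A & (A xor ~D)) xor ~B
≡ ((A & (A xor ~D)) | ~B) & ~(A & (A xor ~D) & ~B)   — expand xor
≡ ((A & (A | ~D) & ~(A & ~D)) | ~B) & ~(A & (A xor ~D) & ~B)   — expand xor
≡ ((A & (A | ~D) & ~(A & ~D)) | ~B) & ~(A & (A | ~D) & ~(A & ~D) & ~B)   — expand xor
≡ ((A & (A | ~D) & (~A | ~~D)) | ~B) & ~(A & (A | ~D) & ~(A & ~D) & ~B)   — De Morgan
≡ ((A & (A | ~D) & (~A | D)) | ~B) & ~(A & (A | ~D) & ~(A & ~D) & ~B)   — double negation
≡ ((A & (A | ~D) & (~A | D)) | ~B) & (~A | ~(A | ~D) | ~~(A & ~D) | ~~B)   — De Morgan
≡ ((A & (A | ~D) & (~A | D)) | ~B) & (~A | (~A & ~~D) | ~~(A & ~D) | ~~B)   — De Morgan
≡ ((A & (A | ~D) & (~A | D)) | ~B) & (~A | (~A & D) | ~~(A & ~D) | ~~B)   — double negation
≡ ((A & (A | ~D) & (~A | D)) | ~B) & (~A | (~A & D) | (A & ~D) | ~~B)   — double negation
≡ ((A & (A | ~D) & (~A | D)) | ~B) & (~A | (~A & D) | (A & ~D) | B)   — double negation
≡ (A | ~B) & (A | ~D | ~B) & (~A | D | ~B) & (~A | ~A | A | B) & (~A | ~A | ~D | B) & (~A | D | A | B) & (~A | D | ~D | B)   — distribute | over &
≡ (A | ~B) & (~A | D | ~B) & (~A | ~D | B)   — simplify

(A | ~B) & (~A | D | ~B) & (~A | ~D | B)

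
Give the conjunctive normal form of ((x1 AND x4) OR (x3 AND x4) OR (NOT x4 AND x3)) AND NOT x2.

(x1 OR x3) AND (x4 OR x3) AND NOT x2

((x1 AND x4) OR (x3 AND x4) OR (NOT x4 AND x3)) AND NOT x2
≡ (x1 OR x3 OR NOT x4) AND (x1 OR x3 OR x3) AND (x1 OR x4 OR NOT x4) AND (x1 OR x4 OR x3) AND (x4 OR x3 OR NOT x4) AND (x4 OR x3 OR x3) AND (x4 OR x4 OR NOT x4) AND (x4 OR x4 OR x3) AND NOT x2   [distribute OR over AND]
≡ (x1 OR x3) AND (x4 OR x3) AND NOT x2   [simplify]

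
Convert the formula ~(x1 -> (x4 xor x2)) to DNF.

(x1 & ~x4 & ~x2) | (x1 & x2 & x4)

~(x1 -> (x4 xor x2))
⇔ ~(~x1 | (x4 xor x2))   (eliminate ->)
⇔ ~(~x1 | (x4 & ~x2) | (~x4 & x2))   (expand xor)
⇔ ~~x1 & ~(x4 & ~x2) & ~(~x4 & x2)   (De Morgan)
⇔ x1 & ~(x4 & ~x2) & ~(~x4 & x2)   (double negation)
⇔ x1 & (~x4 | ~~x2) & ~(~x4 & x2)   (De Morgan)
⇔ x1 & (~x4 | x2) & ~(~x4 & x2)   (double negation)
⇔ x1 & (~x4 | x2) & (~~x4 | ~x2)   (De Morgan)
⇔ x1 & (~x4 | x2) & (x4 | ~x2)   (double negation)
⇔ (x1 & ~x4 & x4) | (x1 & ~x4 & ~x2) | (x1 & x2 & x4) | (x1 & x2 & ~x2)   (distribute & over |)
⇔ (x1 & ~x4 & ~x2) | (x1 & x2 & x4)   (simplify)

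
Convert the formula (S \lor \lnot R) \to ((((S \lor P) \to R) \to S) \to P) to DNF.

(\lnot S \land R) \lor (\lnot S \land \lnot P) \lor P

(S \lor \lnot R) \to ((((S \lor P) \to R) \to S) \to P)
≡ \lnot (S \lor \lnot R) \lor ((((S \lor P) \to R) \to S) \to P)
≡ \lnot (S \lor \lnot R) \lor \lnot (((S \lor P) \to R) \to S) \lor P
≡ \lnot (S \lor \lnot R) \lor \lnot (\lnot ((S \lor P) \to R) \lor S) \lor P
≡ \lnot (S \lor \lnot R) \lor \lnot (\lnot (\lnot (S \lor P) \lor R) \lor S) \lor P
≡ (\lnot S \land \lnot \lnot R) \lor \lnot (\lnot (\lnot (S \lor P) \lor R) \lor S) \lor P
≡ (\lnot S \land R) \lor \lnot (\lnot (\lnot (S \lor P) \lor R) \lor S) \lor P
≡ (\lnot S \land R) \lor (\lnot \lnot (\lnot (S \lor P) \lor R) \land \lnot S) \lor P
≡ (\lnot S \land R) \lor ((\lnot (S \lor P) \lor R) \land \lnot S) \lor P
≡ (\lnot S \land R) \lor (((\lnot S \land \lnot P) \lor R) \land \lnot S) \lor P
≡ (\lnot S \land R) \lor (\lnot S \land \lnot P \land \lnot S) \lor (R \land \lnot S) \lor P
≡ (\lnot S \land R) \lor (\lnot S \land \lnot P) \lor P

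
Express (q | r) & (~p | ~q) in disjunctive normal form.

(q | r) & (~p | ~q)
≡ (q & ~p) | (q & ~q) | (r & ~p) | (r & ~q)   — distribute & over |
≡ (q & ~p) | (r & ~p) | (r & ~q)   — simplify

(q & ~p) | (r & ~p) | (r & ~q)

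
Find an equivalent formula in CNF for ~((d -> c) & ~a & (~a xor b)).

~((d -> c) & ~a & (~a xor b))
⇔ ~((~d | c) & ~a & (~a xor b))   — eliminate ->
⇔ ~((~d | c) & ~a & (~a | b) & ~(~a & b))   — expand xor
⇔ ~(~d | c) | ~~a | ~(~a | b) | ~~(~a & b)   — De Morgan
⇔ (~~d & ~c) | ~~a | ~(~a | b) | ~~(~a & b)   — De Morgan
⇔ (d & ~c) | ~~a | ~(~a | b) | ~~(~a & b)   — double negation
⇔ (d & ~c) | a | ~(~a | b) | ~~(~a & b)   — double negation
⇔ (d & ~c) | a | (~~a & ~b) | ~~(~a & b)   — De Morgan
⇔ (d & ~c) | a | (a & ~b) | ~~(~a & b)   — double negation
⇔ (d & ~c) | a | (a & ~b) | (~a & b)   — double negation
⇔ (d | a | a | ~a) & (d | a | a | b) & (d | a | ~b | ~a) & (d | a | ~b | b) & (~c | a | a | ~a) & (~c | a | a | b) & (~c | a | ~b | ~a) & (~c | a | ~b | b)   — distribute | over &
⇔ (d | a | b) & (~c | a | b)   — simplify

(d | a | b) & (~c | a | b)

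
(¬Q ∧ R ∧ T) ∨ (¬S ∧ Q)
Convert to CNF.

(¬Q ∨ ¬S) ∧ (R ∨ ¬S) ∧ (R ∨ Q) ∧ (T ∨ ¬S) ∧ (T ∨ Q)

(¬Q ∧ R ∧ T) ∨ (¬S ∧ Q)
≡ (¬Q ∨ ¬S) ∧ (¬Q ∨ Q) ∧ (R ∨ ¬S) ∧ (R ∨ Q) ∧ (T ∨ ¬S) ∧ (T ∨ Q)
≡ (¬Q ∨ ¬S) ∧ (R ∨ ¬S) ∧ (R ∨ Q) ∧ (T ∨ ¬S) ∧ (T ∨ Q)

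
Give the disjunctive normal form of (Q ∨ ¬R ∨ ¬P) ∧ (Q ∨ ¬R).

(Q ∨ ¬R ∨ ¬P) ∧ (Q ∨ ¬R)
≡ Q ∧ Q ∨ Q ∧ ¬R ∨ ¬R ∧ Q ∨ ¬R ∧ ¬R ∨ ¬P ∧ Q ∨ ¬P ∧ ¬R   — distribute ∧ over ∨
≡ Q ∨ ¬R   — simplify

Q ∨ ¬R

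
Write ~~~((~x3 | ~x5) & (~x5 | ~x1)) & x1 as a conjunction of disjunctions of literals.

~~~((~x3 | ~x5) & (~x5 | ~x1)) & x1
≡ ~((~x3 | ~x5) & (~x5 | ~x1)) & x1   [double negation]
≡ (~(~x3 | ~x5) | ~(~x5 | ~x1)) & x1   [De Morgan]
≡ ((~~x3 & ~~x5) | ~(~x5 | ~x1)) & x1   [De Morgan]
≡ ((x3 & ~~x5) | ~(~x5 | ~x1)) & x1   [double negation]
≡ ((x3 & x5) | ~(~x5 | ~x1)) & x1   [double negation]
≡ ((x3 & x5) | (~~x5 & ~~x1)) & x1   [De Morgan]
≡ ((x3 & x5) | (x5 & ~~x1)) & x1   [double negation]
≡ ((x3 & x5) | (x5 & x1)) & x1   [double negation]
≡ (x3 | x5) & (x3 | x1) & (x5 | x5) & (x5 | x1) & x1   [distribute | over &]
≡ x5 & x1   [simplify]

x5 & x1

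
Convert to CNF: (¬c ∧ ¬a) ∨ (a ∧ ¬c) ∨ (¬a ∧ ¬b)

(¬c ∨ ¬a) ∧ (¬c ∨ ¬b)

(¬c ∧ ¬a) ∨ (a ∧ ¬c) ∨ (¬a ∧ ¬b)
≡ (¬c ∨ a ∨ ¬a) ∧ (¬c ∨ a ∨ ¬b) ∧ (¬c ∨ ¬c ∨ ¬a) ∧ (¬c ∨ ¬c ∨ ¬b) ∧ (¬a ∨ a ∨ ¬a) ∧ (¬a ∨ a ∨ ¬b) ∧ (¬a ∨ ¬c ∨ ¬a) ∧ (¬a ∨ ¬c ∨ ¬b)   [distribute ∨ over ∧]
≡ (¬c ∨ ¬a) ∧ (¬c ∨ ¬b)   [simplify]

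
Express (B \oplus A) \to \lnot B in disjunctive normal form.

(B \oplus A) \to \lnot B
≡ \lnot (B \oplus A) \lor \lnot B
≡ \lnot ((B \land \lnot A) \lor (\lnot B \land A)) \lor \lnot B
≡ (\lnot (B \land \lnot A) \land \lnot (\lnot B \land A)) \lor \lnot B
≡ ((\lnot B \lor \lnot \lnot A) \land \lnot (\lnot B \land A)) \lor \lnot B
≡ ((\lnot B \lor A) \land \lnot (\lnot B \land A)) \lor \lnot B
≡ ((\lnot B \lor A) \land (\lnot \lnot B \lor \lnot A)) \lor \lnot B
≡ ((\lnot B \lor A) \land (B \lor \lnot A)) \lor \lnot B
≡ (\lnot B \land B) \lor (\lnot B \land \lnot A) \lor (A \land B) \lor (A \land \lnot A) \lor \lnot B
≡ (A \land B) \lor \lnot B

(A \land B) \lor \lnot B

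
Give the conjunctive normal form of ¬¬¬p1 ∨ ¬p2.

¬¬¬p1 ∨ ¬p2
= ¬p1 ∨ ¬p2   (double negation)

¬p1 ∨ ¬p2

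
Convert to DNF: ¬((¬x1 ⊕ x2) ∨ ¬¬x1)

¬((¬x1 ⊕ x2) ∨ ¬¬x1)
≡ ¬((¬x1 ∧ ¬x2) ∨ (¬¬x1 ∧ x2) ∨ ¬¬x1)   (expand ⊕)
≡ ¬(¬x1 ∧ ¬x2) ∧ ¬(¬¬x1 ∧ x2) ∧ ¬¬¬x1   (De Morgan)
≡ (¬¬x1 ∨ ¬¬x2) ∧ ¬(¬¬x1 ∧ x2) ∧ ¬¬¬x1   (De Morgan)
≡ (x1 ∨ ¬¬x2) ∧ ¬(¬¬x1 ∧ x2) ∧ ¬¬¬x1   (double negation)
≡ (x1 ∨ x2) ∧ ¬(¬¬x1 ∧ x2) ∧ ¬¬¬x1   (double negation)
≡ (x1 ∨ x2) ∧ (¬¬¬x1 ∨ ¬x2) ∧ ¬¬¬x1   (De Morgan)
≡ (x1 ∨ x2) ∧ (¬x1 ∨ ¬x2) ∧ ¬¬¬x1   (double negation)
≡ (x1 ∨ x2) ∧ (¬x1 ∨ ¬x2) ∧ ¬x1   (double negation)
≡ (x1 ∧ ¬x1 ∧ ¬x1) ∨ (x1 ∧ ¬x2 ∧ ¬x1) ∨ (x2 ∧ ¬x1 ∧ ¬x1) ∨ (x2 ∧ ¬x2 ∧ ¬x1)   (distribute ∧ over ∨)
≡ x2 ∧ ¬x1   (simplify)

x2 ∧ ¬x1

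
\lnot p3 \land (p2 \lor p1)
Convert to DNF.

(\lnot p3 \land p2) \lor (\lnot p3 \land p1)

\lnot p3 \land (p2 \lor p1)
⇔ (\lnot p3 \land p2) \lor (\lnot p3 \land p1)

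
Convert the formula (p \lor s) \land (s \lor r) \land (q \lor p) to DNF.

(p \land s) \lor (p \land r) \lor (s \land q)

(p \lor s) \land (s \lor r) \land (q \lor p)
⇔ (p \land s \land q) \lor (p \land s \land p) \lor (p \land r \land q) \lor (p \land r \land p) \lor (s \land s \land q) \lor (s \land s \land p) \lor (s \land r \land q) \lor (s \land r \land p)   [distribute \land over \lor]
⇔ (p \land s) \lor (p \land r) \lor (s \land q)   [simplify]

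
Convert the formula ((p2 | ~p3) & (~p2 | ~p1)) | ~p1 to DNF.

(~p3 & ~p2) | ~p1

((p2 | ~p3) & (~p2 | ~p1)) | ~p1
≡ (p2 & ~p2) | (p2 & ~p1) | (~p3 & ~p2) | (~p3 & ~p1) | ~p1   [distribute & over |]
≡ (~p3 & ~p2) | ~p1   [simplify]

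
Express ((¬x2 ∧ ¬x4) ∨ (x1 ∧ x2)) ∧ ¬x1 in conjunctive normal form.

((¬x2 ∧ ¬x4) ∨ (x1 ∧ x2)) ∧ ¬x1
≡ (¬x2 ∨ x1) ∧ (¬x2 ∨ x2) ∧ (¬x4 ∨ x1) ∧ (¬x4 ∨ x2) ∧ ¬x1   [distribute ∨ over ∧]
≡ (¬x2 ∨ x1) ∧ (¬x4 ∨ x1) ∧ (¬x4 ∨ x2) ∧ ¬x1   [simplify]

(¬x2 ∨ x1) ∧ (¬x4 ∨ x1) ∧ (¬x4 ∨ x2) ∧ ¬x1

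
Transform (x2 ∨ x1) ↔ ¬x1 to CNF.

¬x1 ∧ (x1 ∨ x2)

(x2 ∨ x1) ↔ ¬x1
≡ ((x2 ∨ x1) → ¬x1) ∧ (¬x1 → (x2 ∨ x1))   [eliminate ↔]
≡ (¬(x2 ∨ x1) ∨ ¬x1) ∧ (¬x1 → (x2 ∨ x1))   [eliminate →]
≡ (¬(x2 ∨ x1) ∨ ¬x1) ∧ (¬¬x1 ∨ x2 ∨ x1)   [eliminate →]
≡ ((¬x2 ∧ ¬x1) ∨ ¬x1) ∧ (¬¬x1 ∨ x2 ∨ x1)   [De Morgan]
≡ ((¬x2 ∧ ¬x1) ∨ ¬x1) ∧ (x1 ∨ x2 ∨ x1)   [double negation]
≡ (¬x2 ∨ ¬x1) ∧ (¬x1 ∨ ¬x1) ∧ (x1 ∨ x2 ∨ x1)   [distribute ∨ over ∧]
≡ ¬x1 ∧ (x1 ∨ x2)   [simplify]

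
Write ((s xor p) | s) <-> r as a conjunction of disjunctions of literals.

((s xor p) | s) <-> r
≡ (((s xor p) | s) -> r) & (r -> ((s xor p) | s))   [eliminate <->]
≡ (~((s xor p) | s) | r) & (r -> ((s xor p) | s))   [eliminate ->]
≡ (~(((s | p) & ~(s & p)) | s) | r) & (r -> ((s xor p) | s))   [expand xor]
≡ (~(((s | p) & ~(s & p)) | s) | r) & (~r | (s xor p) | s)   [eliminate ->]
≡ (~(((s | p) & ~(s & p)) | s) | r) & (~r | ((s | p) & ~(s & p)) | s)   [expand xor]
≡ ((~((s | p) & ~(s & p)) & ~s) | r) & (~r | ((s | p) & ~(s & p)) | s)   [De Morgan]
≡ (((~(s | p) | ~~(s & p)) & ~s) | r) & (~r | ((s | p) & ~(s & p)) | s)   [De Morgan]
≡ ((((~s & ~p) | ~~(s & p)) & ~s) | r) & (~r | ((s | p) & ~(s & p)) | s)   [De Morgan]
≡ ((((~s & ~p) | (s & p)) & ~s) | r) & (~r | ((s | p) & ~(s & p)) | s)   [double negation]
≡ ((((~s & ~p) | (s & p)) & ~s) | r) & (~r | ((s | p) & (~s | ~p)) | s)   [De Morgan]
≡ (~s | s | r) & (~s | p | r) & (~p | s | r) & (~p | p | r) & (~s | r) & (~r | s | p | s) & (~r | ~s | ~p | s)   [distribute | over &]
≡ (~p | s | r) & (~s | r) & (~r | s | p)   [simplify]

(~p | s | r) & (~s | r) & (~r | s | p)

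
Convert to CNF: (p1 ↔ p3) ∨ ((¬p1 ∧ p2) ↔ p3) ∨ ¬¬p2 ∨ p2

¬p3 ∨ p1 ∨ p2

(p1 ↔ p3) ∨ ((¬p1 ∧ p2) ↔ p3) ∨ ¬¬p2 ∨ p2
≡ ((p1 → p3) ∧ (p3 → p1)) ∨ ((¬p1 ∧ p2) ↔ p3) ∨ ¬¬p2 ∨ p2   [eliminate ↔]
≡ ((¬p1 ∨ p3) ∧ (p3 → p1)) ∨ ((¬p1 ∧ p2) ↔ p3) ∨ ¬¬p2 ∨ p2   [eliminate →]
≡ ((¬p1 ∨ p3) ∧ (¬p3 ∨ p1)) ∨ ((¬p1 ∧ p2) ↔ p3) ∨ ¬¬p2 ∨ p2   [eliminate →]
≡ ((¬p1 ∨ p3) ∧ (¬p3 ∨ p1)) ∨ (((¬p1 ∧ p2) → p3) ∧ (p3 → (¬p1 ∧ p2))) ∨ ¬¬p2 ∨ p2   [eliminate ↔]
≡ ((¬p1 ∨ p3) ∧ (¬p3 ∨ p1)) ∨ ((¬(¬p1 ∧ p2) ∨ p3) ∧ (p3 → (¬p1 ∧ p2))) ∨ ¬¬p2 ∨ p2   [eliminate →]
≡ ((¬p1 ∨ p3) ∧ (¬p3 ∨ p1)) ∨ ((¬(¬p1 ∧ p2) ∨ p3) ∧ (¬p3 ∨ (¬p1 ∧ p2))) ∨ ¬¬p2 ∨ p2   [eliminate →]
≡ ((¬p1 ∨ p3) ∧ (¬p3 ∨ p1)) ∨ ((¬¬p1 ∨ ¬p2 ∨ p3) ∧ (¬p3 ∨ (¬p1 ∧ p2))) ∨ ¬¬p2 ∨ p2   [De Morgan]
≡ ((¬p1 ∨ p3) ∧ (¬p3 ∨ p1)) ∨ ((p1 ∨ ¬p2 ∨ p3) ∧ (¬p3 ∨ (¬p1 ∧ p2))) ∨ ¬¬p2 ∨ p2   [double negation]
≡ ((¬p1 ∨ p3) ∧ (¬p3 ∨ p1)) ∨ ((p1 ∨ ¬p2 ∨ p3) ∧ (¬p3 ∨ (¬p1 ∧ p2))) ∨ p2 ∨ p2   [double negation]
≡ (¬p1 ∨ p3 ∨ p1 ∨ ¬p2 ∨ p3 ∨ p2 ∨ p2) ∧ (¬p1 ∨ p3 ∨ ¬p3 ∨ ¬p1 ∨ p2 ∨ p2) ∧ (¬p1 ∨ p3 ∨ ¬p3 ∨ p2 ∨ p2 ∨ p2) ∧ (¬p3 ∨ p1 ∨ p1 ∨ ¬p2 ∨ p3 ∨ p2 ∨ p2) ∧ (¬p3 ∨ p1 ∨ ¬p3 ∨ ¬p1 ∨ p2 ∨ p2) ∧ (¬p3 ∨ p1 ∨ ¬p3 ∨ p2 ∨ p2 ∨ p2)   [distribute ∨ over ∧]
≡ ¬p3 ∨ p1 ∨ p2   [simplify]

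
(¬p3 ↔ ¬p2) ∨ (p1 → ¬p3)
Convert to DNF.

(¬p3 ↔ ¬p2) ∨ (p1 → ¬p3)
≡ ((¬p3 → ¬p2) ∧ (¬p2 → ¬p3)) ∨ (p1 → ¬p3)   [eliminate ↔]
≡ ((¬¬p3 ∨ ¬p2) ∧ (¬p2 → ¬p3)) ∨ (p1 → ¬p3)   [eliminate →]
≡ ((¬¬p3 ∨ ¬p2) ∧ (¬¬p2 ∨ ¬p3)) ∨ (p1 → ¬p3)   [eliminate →]
≡ ((¬¬p3 ∨ ¬p2) ∧ (¬¬p2 ∨ ¬p3)) ∨ ¬p1 ∨ ¬p3   [eliminate →]
≡ ((p3 ∨ ¬p2) ∧ (¬¬p2 ∨ ¬p3)) ∨ ¬p1 ∨ ¬p3   [double negation]
≡ ((p3 ∨ ¬p2) ∧ (p2 ∨ ¬p3)) ∨ ¬p1 ∨ ¬p3   [double negation]
≡ (p3 ∧ p2) ∨ (p3 ∧ ¬p3) ∨ (¬p2 ∧ p2) ∨ (¬p2 ∧ ¬p3) ∨ ¬p1 ∨ ¬p3   [distribute ∧ over ∨]
≡ (p3 ∧ p2) ∨ ¬p1 ∨ ¬p3   [simplify]

(p3 ∧ p2) ∨ ¬p1 ∨ ¬p3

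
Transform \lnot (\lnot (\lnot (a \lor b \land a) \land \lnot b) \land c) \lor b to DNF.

\lnot (\lnot (\lnot (a \lor b \land a) \land \lnot b) \land c) \lor b
≡ \lnot \lnot (\lnot (a \lor b \land a) \land \lnot b) \lor \lnot c \lor b   (De Morgan)
≡ \lnot (a \lor b \land a) \land \lnot b \lor \lnot c \lor b   (double negation)
≡ \lnot a \land \lnot (b \land a) \land \lnot b \lor \lnot c \lor b   (De Morgan)
≡ \lnot a \land (\lnot b \lor \lnot a) \land \lnot b \lor \lnot c \lor b   (De Morgan)
≡ \lnot a \land \lnot b \land \lnot b \lor \lnot a \land \lnot a \land \lnot b \lor \lnot c \lor b   (distribute \land over \lor)
≡ \lnot a \land \lnot b \lor \lnot c \lor b   (simplify)

\lnot a \land \lnot b \lor \lnot c \lor b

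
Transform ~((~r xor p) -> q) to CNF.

~((~r xor p) -> q)
≡ ~(~(~r xor p) | q)   (eliminate ->)
≡ ~(~((~r | p) & ~(~r & p)) | q)   (expand xor)
≡ ~~((~r | p) & ~(~r & p)) & ~q   (De Morgan)
≡ (~r | p) & ~(~r & p) & ~q   (double negation)
≡ (~r | p) & (~~r | ~p) & ~q   (De Morgan)
≡ (~r | p) & (r | ~p) & ~q   (double negation)

(~r | p) & (r | ~p) & ~q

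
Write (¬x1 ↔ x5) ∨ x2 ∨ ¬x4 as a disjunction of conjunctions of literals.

(¬x1 ↔ x5) ∨ x2 ∨ ¬x4
≡ (¬x1 → x5) ∧ (x5 → ¬x1) ∨ x2 ∨ ¬x4
≡ (¬¬x1 ∨ x5) ∧ (x5 → ¬x1) ∨ x2 ∨ ¬x4
≡ (¬¬x1 ∨ x5) ∧ (¬x5 ∨ ¬x1) ∨ x2 ∨ ¬x4
≡ (x1 ∨ x5) ∧ (¬x5 ∨ ¬x1) ∨ x2 ∨ ¬x4
≡ x1 ∧ ¬x5 ∨ x1 ∧ ¬x1 ∨ x5 ∧ ¬x5 ∨ x5 ∧ ¬x1 ∨ x2 ∨ ¬x4
≡ x1 ∧ ¬x5 ∨ x5 ∧ ¬x1 ∨ x2 ∨ ¬x4

x1 ∧ ¬x5 ∨ x5 ∧ ¬x1 ∨ x2 ∨ ¬x4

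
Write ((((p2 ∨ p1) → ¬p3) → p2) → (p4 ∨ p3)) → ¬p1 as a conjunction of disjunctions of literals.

(p3 ∨ p2 ∨ ¬p1) ∧ (¬p4 ∨ ¬p1) ∧ (¬p3 ∨ ¬p1)

((((p2 ∨ p1) → ¬p3) → p2) → (p4 ∨ p3)) → ¬p1
≡ ¬((((p2 ∨ p1) → ¬p3) → p2) → (p4 ∨ p3)) ∨ ¬p1   — eliminate →
≡ ¬(¬(((p2 ∨ p1) → ¬p3) → p2) ∨ p4 ∨ p3) ∨ ¬p1   — eliminate →
≡ ¬(¬(¬((p2 ∨ p1) → ¬p3) ∨ p2) ∨ p4 ∨ p3) ∨ ¬p1   — eliminate →
≡ ¬(¬(¬(¬(p2 ∨ p1) ∨ ¬p3) ∨ p2) ∨ p4 ∨ p3) ∨ ¬p1   — eliminate →
≡ (¬¬(¬(¬(p2 ∨ p1) ∨ ¬p3) ∨ p2) ∧ ¬p4 ∧ ¬p3) ∨ ¬p1   — De Morgan
≡ ((¬(¬(p2 ∨ p1) ∨ ¬p3) ∨ p2) ∧ ¬p4 ∧ ¬p3) ∨ ¬p1   — double negation
≡ (((¬¬(p2 ∨ p1) ∧ ¬¬p3) ∨ p2) ∧ ¬p4 ∧ ¬p3) ∨ ¬p1   — De Morgan
≡ ((((p2 ∨ p1) ∧ ¬¬p3) ∨ p2) ∧ ¬p4 ∧ ¬p3) ∨ ¬p1   — double negation
≡ ((((p2 ∨ p1) ∧ p3) ∨ p2) ∧ ¬p4 ∧ ¬p3) ∨ ¬p1   — double negation
≡ (p2 ∨ p1 ∨ p2 ∨ ¬p1) ∧ (p3 ∨ p2 ∨ ¬p1) ∧ (¬p4 ∨ ¬p1) ∧ (¬p3 ∨ ¬p1)   — distribute ∨ over ∧
≡ (p3 ∨ p2 ∨ ¬p1) ∧ (¬p4 ∨ ¬p1) ∧ (¬p3 ∨ ¬p1)   — simplify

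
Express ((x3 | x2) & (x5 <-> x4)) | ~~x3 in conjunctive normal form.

((x3 | x2) & (x5 <-> x4)) | ~~x3
= ((x3 | x2) & (x5 -> x4) & (x4 -> x5)) | ~~x3
= ((x3 | x2) & (~x5 | x4) & (x4 -> x5)) | ~~x3
= ((x3 | x2) & (~x5 | x4) & (~x4 | x5)) | ~~x3
= ((x3 | x2) & (~x5 | x4) & (~x4 | x5)) | x3
= (x3 | x2 | x3) & (~x5 | x4 | x3) & (~x4 | x5 | x3)
= (x3 | x2) & (~x5 | x4 | x3) & (~x4 | x5 | x3)

(x3 | x2) & (~x5 | x4 | x3) & (~x4 | x5 | x3)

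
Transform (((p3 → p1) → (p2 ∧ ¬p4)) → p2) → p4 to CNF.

(((p3 → p1) → (p2 ∧ ¬p4)) → p2) → p4
⇔ ¬(((p3 → p1) → (p2 ∧ ¬p4)) → p2) ∨ p4   [eliminate →]
⇔ ¬(¬((p3 → p1) → (p2 ∧ ¬p4)) ∨ p2) ∨ p4   [eliminate →]
⇔ ¬(¬(¬(p3 → p1) ∨ (p2 ∧ ¬p4)) ∨ p2) ∨ p4   [eliminate →]
⇔ ¬(¬(¬(¬p3 ∨ p1) ∨ (p2 ∧ ¬p4)) ∨ p2) ∨ p4   [eliminate →]
⇔ (¬¬(¬(¬p3 ∨ p1) ∨ (p2 ∧ ¬p4)) ∧ ¬p2) ∨ p4   [De Morgan]
⇔ ((¬(¬p3 ∨ p1) ∨ (p2 ∧ ¬p4)) ∧ ¬p2) ∨ p4   [double negation]
⇔ (((¬¬p3 ∧ ¬p1) ∨ (p2 ∧ ¬p4)) ∧ ¬p2) ∨ p4   [De Morgan]
⇔ (((p3 ∧ ¬p1) ∨ (p2 ∧ ¬p4)) ∧ ¬p2) ∨ p4   [double negation]
⇔ (p3 ∨ p2 ∨ p4) ∧ (p3 ∨ ¬p4 ∨ p4) ∧ (¬p1 ∨ p2 ∨ p4) ∧ (¬p1 ∨ ¬p4 ∨ p4) ∧ (¬p2 ∨ p4)   [distribute ∨ over ∧]
⇔ (p3 ∨ p2 ∨ p4) ∧ (¬p1 ∨ p2 ∨ p4) ∧ (¬p2 ∨ p4)   [simplify]

(p3 ∨ p2 ∨ p4) ∧ (¬p1 ∨ p2 ∨ p4) ∧ (¬p2 ∨ p4)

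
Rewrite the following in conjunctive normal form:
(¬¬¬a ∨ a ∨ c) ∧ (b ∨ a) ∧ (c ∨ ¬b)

(b ∨ a) ∧ (c ∨ ¬b)

(¬¬¬a ∨ a ∨ c) ∧ (b ∨ a) ∧ (c ∨ ¬b)
≡ (¬a ∨ a ∨ c) ∧ (b ∨ a) ∧ (c ∨ ¬b)   — double negation
≡ (b ∨ a) ∧ (c ∨ ¬b)   — simplify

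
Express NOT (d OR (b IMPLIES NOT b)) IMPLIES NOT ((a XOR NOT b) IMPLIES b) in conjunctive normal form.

NOT (d OR (b IMPLIES NOT b)) IMPLIES NOT ((a XOR NOT b) IMPLIES b)
⇔ NOT NOT (d OR (b IMPLIES NOT b)) OR NOT ((a XOR NOT b) IMPLIES b)   — eliminate IMPLIES
⇔ NOT NOT (d OR NOT b OR NOT b) OR NOT ((a XOR NOT b) IMPLIES b)   — eliminate IMPLIES
⇔ NOT NOT (d OR NOT b OR NOT b) OR NOT (NOT (a XOR NOT b) OR b)   — eliminate IMPLIES
⇔ NOT NOT (d OR NOT b OR NOT b) OR NOT (NOT ((a OR NOT b) AND NOT (a AND NOT b)) OR b)   — expand XOR
⇔ d OR NOT b OR NOT b OR NOT (NOT ((a OR NOT b) AND NOT (a AND NOT b)) OR b)   — double negation
⇔ d OR NOT b OR NOT b OR (NOT NOT ((a OR NOT b) AND NOT (a AND NOT b)) AND NOT b)   — De Morgan
⇔ d OR NOT b OR NOT b OR ((a OR NOT b) AND NOT (a AND NOT b) AND NOT b)   — double negation
⇔ d OR NOT b OR NOT b OR ((a OR NOT b) AND (NOT a OR NOT NOT b) AND NOT b)   — De Morgan
⇔ d OR NOT b OR NOT b OR ((a OR NOT b) AND (NOT a OR b) AND NOT b)   — double negation
⇔ (d OR NOT b OR NOT b OR a OR NOT b) AND (d OR NOT b OR NOT b OR NOT a OR b) AND (d OR NOT b OR NOT b OR NOT b)   — distribute OR over AND
⇔ d OR NOT b   — simplify

d OR NOT b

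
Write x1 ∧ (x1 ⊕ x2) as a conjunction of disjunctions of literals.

x1 ∧ (x1 ⊕ x2)
= x1 ∧ (x1 ∨ x2) ∧ ¬(x1 ∧ x2)   (expand ⊕)
= x1 ∧ (x1 ∨ x2) ∧ (¬x1 ∨ ¬x2)   (De Morgan)
= x1 ∧ (¬x1 ∨ ¬x2)   (simplify)

x1 ∧ (¬x1 ∨ ¬x2)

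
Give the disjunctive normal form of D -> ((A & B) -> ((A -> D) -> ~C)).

~D | ~A | ~B | ~C

D -> ((A & B) -> ((A -> D) -> ~C))
= ~D | ((A & B) -> ((A -> D) -> ~C))   (eliminate ->)
= ~D | ~(A & B) | ((A -> D) -> ~C)   (eliminate ->)
= ~D | ~(A & B) | ~(A -> D) | ~C   (eliminate ->)
= ~D | ~(A & B) | ~(~A | D) | ~C   (eliminate ->)
= ~D | ~A | ~B | ~(~A | D) | ~C   (De Morgan)
= ~D | ~A | ~B | (~~A & ~D) | ~C   (De Morgan)
= ~D | ~A | ~B | (A & ~D) | ~C   (double negation)
= ~D | ~A | ~B | ~C   (simplify)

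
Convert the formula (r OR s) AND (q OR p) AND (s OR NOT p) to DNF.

(r OR s) AND (q OR p) AND (s OR NOT p)
= (r AND q AND s) OR (r AND q AND NOT p) OR (r AND p AND s) OR (r AND p AND NOT p) OR (s AND q AND s) OR (s AND q AND NOT p) OR (s AND p AND s) OR (s AND p AND NOT p)   [distribute AND over OR]
= (r AND q AND NOT p) OR (s AND q) OR (s AND p)   [simplify]

(r AND q AND NOT p) OR (s AND q) OR (s AND p)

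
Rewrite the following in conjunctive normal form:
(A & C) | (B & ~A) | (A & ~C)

A | B

(A & C) | (B & ~A) | (A & ~C)
= (A | B | A) & (A | B | ~C) & (A | ~A | A) & (A | ~A | ~C) & (C | B | A) & (C | B | ~C) & (C | ~A | A) & (C | ~A | ~C)   [distribute | over &]
= A | B   [simplify]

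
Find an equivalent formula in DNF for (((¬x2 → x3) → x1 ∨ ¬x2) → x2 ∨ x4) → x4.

(((¬x2 → x3) → x1 ∨ ¬x2) → x2 ∨ x4) → x4
≡ ¬(((¬x2 → x3) → x1 ∨ ¬x2) → x2 ∨ x4) ∨ x4   [eliminate →]
≡ ¬(¬((¬x2 → x3) → x1 ∨ ¬x2) ∨ x2 ∨ x4) ∨ x4   [eliminate →]
≡ ¬(¬(¬(¬x2 → x3) ∨ x1 ∨ ¬x2) ∨ x2 ∨ x4) ∨ x4   [eliminate →]
≡ ¬(¬(¬(¬¬x2 ∨ x3) ∨ x1 ∨ ¬x2) ∨ x2 ∨ x4) ∨ x4   [eliminate →]
≡ ¬¬(¬(¬¬x2 ∨ x3) ∨ x1 ∨ ¬x2) ∧ ¬x2 ∧ ¬x4 ∨ x4   [De Morgan]
≡ (¬(¬¬x2 ∨ x3) ∨ x1 ∨ ¬x2) ∧ ¬x2 ∧ ¬x4 ∨ x4   [double negation]
≡ (¬¬¬x2 ∧ ¬x3 ∨ x1 ∨ ¬x2) ∧ ¬x2 ∧ ¬x4 ∨ x4   [De Morgan]
≡ (¬x2 ∧ ¬x3 ∨ x1 ∨ ¬x2) ∧ ¬x2 ∧ ¬x4 ∨ x4   [double negation]
≡ ¬x2 ∧ ¬x3 ∧ ¬x2 ∧ ¬x4 ∨ x1 ∧ ¬x2 ∧ ¬x4 ∨ ¬x2 ∧ ¬x2 ∧ ¬x4 ∨ x4   [distribute ∧ over ∨]
≡ ¬x2 ∧ ¬x4 ∨ x4   [simplify]

¬x2 ∧ ¬x4 ∨ x4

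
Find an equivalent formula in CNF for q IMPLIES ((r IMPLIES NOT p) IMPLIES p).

NOT q OR p

q IMPLIES ((r IMPLIES NOT p) IMPLIES p)
≡ NOT q OR ((r IMPLIES NOT p) IMPLIES p)   [eliminate IMPLIES]
≡ NOT q OR NOT (r IMPLIES NOT p) OR p   [eliminate IMPLIES]
≡ NOT q OR NOT (NOT r OR NOT p) OR p   [eliminate IMPLIES]
≡ NOT q OR (NOT NOT r AND NOT NOT p) OR p   [De Morgan]
≡ NOT q OR (r AND NOT NOT p) OR p   [double negation]
≡ NOT q OR (r AND p) OR p   [double negation]
≡ (NOT q OR r OR p) AND (NOT q OR p OR p)   [distribute OR over AND]
≡ NOT q OR p   [simplify]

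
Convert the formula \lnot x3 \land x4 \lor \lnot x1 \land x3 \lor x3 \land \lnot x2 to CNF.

\lnot x3 \land x4 \lor \lnot x1 \land x3 \lor x3 \land \lnot x2
⇔ (\lnot x3 \lor \lnot x1 \lor x3) \land (\lnot x3 \lor \lnot x1 \lor \lnot x2) \land (\lnot x3 \lor x3 \lor x3) \land (\lnot x3 \lor x3 \lor \lnot x2) \land (x4 \lor \lnot x1 \lor x3) \land (x4 \lor \lnot x1 \lor \lnot x2) \land (x4 \lor x3 \lor x3) \land (x4 \lor x3 \lor \lnot x2)   (distribute \lor over \land)
⇔ (\lnot x3 \lor \lnot x1 \lor \lnot x2) \land (x4 \lor \lnot x1 \lor \lnot x2) \land (x4 \lor x3)   (simplify)

(\lnot x3 \lor \lnot x1 \lor \lnot x2) \land (x4 \lor \lnot x1 \lor \lnot x2) \land (x4 \lor x3)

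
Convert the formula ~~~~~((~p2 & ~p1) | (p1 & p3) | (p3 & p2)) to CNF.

~~~~~((~p2 & ~p1) | (p1 & p3) | (p3 & p2))
⇔ ~~~((~p2 & ~p1) | (p1 & p3) | (p3 & p2))   — double negation
⇔ ~((~p2 & ~p1) | (p1 & p3) | (p3 & p2))   — double negation
⇔ ~(~p2 & ~p1) & ~(p1 & p3) & ~(p3 & p2)   — De Morgan
⇔ (~~p2 | ~~p1) & ~(p1 & p3) & ~(p3 & p2)   — De Morgan
⇔ (p2 | ~~p1) & ~(p1 & p3) & ~(p3 & p2)   — double negation
⇔ (p2 | p1) & ~(p1 & p3) & ~(p3 & p2)   — double negation
⇔ (p2 | p1) & (~p1 | ~p3) & ~(p3 & p2)   — De Morgan
⇔ (p2 | p1) & (~p1 | ~p3) & (~p3 | ~p2)   — De Morgan

(p2 | p1) & (~p1 | ~p3) & (~p3 | ~p2)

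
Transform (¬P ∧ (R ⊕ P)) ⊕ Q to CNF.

(¬P ∧ (R ⊕ P)) ⊕ Q
⇔ ((¬P ∧ (R ⊕ P)) ∨ Q) ∧ ¬(¬P ∧ (R ⊕ P) ∧ Q)   (expand ⊕)
⇔ ((¬P ∧ (R ∨ P) ∧ ¬(R ∧ P)) ∨ Q) ∧ ¬(¬P ∧ (R ⊕ P) ∧ Q)   (expand ⊕)
⇔ ((¬P ∧ (R ∨ P) ∧ ¬(R ∧ P)) ∨ Q) ∧ ¬(¬P ∧ (R ∨ P) ∧ ¬(R ∧ P) ∧ Q)   (expand ⊕)
⇔ ((¬P ∧ (R ∨ P) ∧ (¬R ∨ ¬P)) ∨ Q) ∧ ¬(¬P ∧ (R ∨ P) ∧ ¬(R ∧ P) ∧ Q)   (De Morgan)
⇔ ((¬P ∧ (R ∨ P) ∧ (¬R ∨ ¬P)) ∨ Q) ∧ (¬¬P ∨ ¬(R ∨ P) ∨ ¬¬(R ∧ P) ∨ ¬Q)   (De Morgan)
⇔ ((¬P ∧ (R ∨ P) ∧ (¬R ∨ ¬P)) ∨ Q) ∧ (P ∨ ¬(R ∨ P) ∨ ¬¬(R ∧ P) ∨ ¬Q)   (double negation)
⇔ ((¬P ∧ (R ∨ P) ∧ (¬R ∨ ¬P)) ∨ Q) ∧ (P ∨ (¬R ∧ ¬P) ∨ ¬¬(R ∧ P) ∨ ¬Q)   (De Morgan)
⇔ ((¬P ∧ (R ∨ P) ∧ (¬R ∨ ¬P)) ∨ Q) ∧ (P ∨ (¬R ∧ ¬P) ∨ (R ∧ P) ∨ ¬Q)   (double negation)
⇔ (¬P ∨ Q) ∧ (R ∨ P ∨ Q) ∧ (¬R ∨ ¬P ∨ Q) ∧ (P ∨ ¬R ∨ R ∨ ¬Q) ∧ (P ∨ ¬R ∨ P ∨ ¬Q) ∧ (P ∨ ¬P ∨ R ∨ ¬Q) ∧ (P ∨ ¬P ∨ P ∨ ¬Q)   (distribute ∨ over ∧)
⇔ (¬P ∨ Q) ∧ (R ∨ P ∨ Q) ∧ (P ∨ ¬R ∨ ¬Q)   (simplify)

(¬P ∨ Q) ∧ (R ∨ P ∨ Q) ∧ (P ∨ ¬R ∨ ¬Q)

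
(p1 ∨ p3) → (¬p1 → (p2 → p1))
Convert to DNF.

(¬p1 ∧ ¬p3) ∨ p1 ∨ ¬p2

(p1 ∨ p3) → (¬p1 → (p2 → p1))
⇔ ¬(p1 ∨ p3) ∨ (¬p1 → (p2 → p1))
⇔ ¬(p1 ∨ p3) ∨ ¬¬p1 ∨ (p2 → p1)
⇔ ¬(p1 ∨ p3) ∨ ¬¬p1 ∨ ¬p2 ∨ p1
⇔ (¬p1 ∧ ¬p3) ∨ ¬¬p1 ∨ ¬p2 ∨ p1
⇔ (¬p1 ∧ ¬p3) ∨ p1 ∨ ¬p2 ∨ p1
⇔ (¬p1 ∧ ¬p3) ∨ p1 ∨ ¬p2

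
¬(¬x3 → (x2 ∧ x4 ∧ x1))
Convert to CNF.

¬x3 ∧ (¬x2 ∨ ¬x4 ∨ ¬x1)

¬(¬x3 → (x2 ∧ x4 ∧ x1))
= ¬(¬¬x3 ∨ (x2 ∧ x4 ∧ x1))   — eliminate →
= ¬¬¬x3 ∧ ¬(x2 ∧ x4 ∧ x1)   — De Morgan
= ¬x3 ∧ ¬(x2 ∧ x4 ∧ x1)   — double negation
= ¬x3 ∧ (¬x2 ∨ ¬x4 ∨ ¬x1)   — De Morgan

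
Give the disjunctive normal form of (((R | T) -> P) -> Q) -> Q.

(((R | T) -> P) -> Q) -> Q
≡ ~(((R | T) -> P) -> Q) | Q   [eliminate ->]
≡ ~(~((R | T) -> P) | Q) | Q   [eliminate ->]
≡ ~(~(~(R | T) | P) | Q) | Q   [eliminate ->]
≡ (~~(~(R | T) | P) & ~Q) | Q   [De Morgan]
≡ ((~(R | T) | P) & ~Q) | Q   [double negation]
≡ (((~R & ~T) | P) & ~Q) | Q   [De Morgan]
≡ (~R & ~T & ~Q) | (P & ~Q) | Q   [distribute & over |]

(~R & ~T & ~Q) | (P & ~Q) | Q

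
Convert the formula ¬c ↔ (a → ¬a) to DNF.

(c ∧ a) ∨ (¬a ∧ ¬c)

¬c ↔ (a → ¬a)
≡ (¬c → (a → ¬a)) ∧ ((a → ¬a) → ¬c)   [eliminate ↔]
≡ (¬¬c ∨ (a → ¬a)) ∧ ((a → ¬a) → ¬c)   [eliminate →]
≡ (¬¬c ∨ ¬a ∨ ¬a) ∧ ((a → ¬a) → ¬c)   [eliminate →]
≡ (¬¬c ∨ ¬a ∨ ¬a) ∧ (¬(a → ¬a) ∨ ¬c)   [eliminate →]
≡ (¬¬c ∨ ¬a ∨ ¬a) ∧ (¬(¬a ∨ ¬a) ∨ ¬c)   [eliminate →]
≡ (c ∨ ¬a ∨ ¬a) ∧ (¬(¬a ∨ ¬a) ∨ ¬c)   [double negation]
≡ (c ∨ ¬a ∨ ¬a) ∧ ((¬¬a ∧ ¬¬a) ∨ ¬c)   [De Morgan]
≡ (c ∨ ¬a ∨ ¬a) ∧ ((a ∧ ¬¬a) ∨ ¬c)   [double negation]
≡ (c ∨ ¬a ∨ ¬a) ∧ ((a ∧ a) ∨ ¬c)   [double negation]
≡ (c ∧ a ∧ a) ∨ (c ∧ ¬c) ∨ (¬a ∧ a ∧ a) ∨ (¬a ∧ ¬c) ∨ (¬a ∧ a ∧ a) ∨ (¬a ∧ ¬c)   [distribute ∧ over ∨]
≡ (c ∧ a) ∨ (¬a ∧ ¬c)   [simplify]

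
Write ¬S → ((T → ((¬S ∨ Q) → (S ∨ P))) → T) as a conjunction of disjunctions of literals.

S ∨ T

¬S → ((T → ((¬S ∨ Q) → (S ∨ P))) → T)
⇔ ¬¬S ∨ ((T → ((¬S ∨ Q) → (S ∨ P))) → T)   (eliminate →)
⇔ ¬¬S ∨ ¬(T → ((¬S ∨ Q) → (S ∨ P))) ∨ T   (eliminate →)
⇔ ¬¬S ∨ ¬(¬T ∨ ((¬S ∨ Q) → (S ∨ P))) ∨ T   (eliminate →)
⇔ ¬¬S ∨ ¬(¬T ∨ ¬(¬S ∨ Q) ∨ S ∨ P) ∨ T   (eliminate →)
⇔ S ∨ ¬(¬T ∨ ¬(¬S ∨ Q) ∨ S ∨ P) ∨ T   (double negation)
⇔ S ∨ (¬¬T ∧ ¬¬(¬S ∨ Q) ∧ ¬S ∧ ¬P) ∨ T   (De Morgan)
⇔ S ∨ (T ∧ ¬¬(¬S ∨ Q) ∧ ¬S ∧ ¬P) ∨ T   (double negation)
⇔ S ∨ (T ∧ (¬S ∨ Q) ∧ ¬S ∧ ¬P) ∨ T   (double negation)
⇔ (S ∨ T ∨ T) ∧ (S ∨ ¬S ∨ Q ∨ T) ∧ (S ∨ ¬S ∨ T) ∧ (S ∨ ¬P ∨ T)   (distribute ∨ over ∧)
⇔ S ∨ T   (simplify)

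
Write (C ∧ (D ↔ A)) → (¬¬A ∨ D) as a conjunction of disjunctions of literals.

¬C ∨ D ∨ A

(C ∧ (D ↔ A)) → (¬¬A ∨ D)
⇔ ¬(C ∧ (D ↔ A)) ∨ ¬¬A ∨ D
⇔ ¬(C ∧ (D → A) ∧ (A → D)) ∨ ¬¬A ∨ D
⇔ ¬(C ∧ (¬D ∨ A) ∧ (A → D)) ∨ ¬¬A ∨ D
⇔ ¬(C ∧ (¬D ∨ A) ∧ (¬A ∨ D)) ∨ ¬¬A ∨ D
⇔ ¬C ∨ ¬(¬D ∨ A) ∨ ¬(¬A ∨ D) ∨ ¬¬A ∨ D
⇔ ¬C ∨ (¬¬D ∧ ¬A) ∨ ¬(¬A ∨ D) ∨ ¬¬A ∨ D
⇔ ¬C ∨ (D ∧ ¬A) ∨ ¬(¬A ∨ D) ∨ ¬¬A ∨ D
⇔ ¬C ∨ (D ∧ ¬A) ∨ (¬¬A ∧ ¬D) ∨ ¬¬A ∨ D
⇔ ¬C ∨ (D ∧ ¬A) ∨ (A ∧ ¬D) ∨ ¬¬A ∨ D
⇔ ¬C ∨ (D ∧ ¬A) ∨ (A ∧ ¬D) ∨ A ∨ D
⇔ (¬C ∨ D ∨ A ∨ A ∨ D) ∧ (¬C ∨ D ∨ ¬D ∨ A ∨ D) ∧ (¬C ∨ ¬A ∨ A ∨ A ∨ D) ∧ (¬C ∨ ¬A ∨ ¬D ∨ A ∨ D)
⇔ ¬C ∨ D ∨ A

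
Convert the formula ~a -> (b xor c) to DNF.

~a -> (b xor c)
≡ ~~a | (b xor c)   [eliminate ->]
≡ ~~a | (b & ~c) | (~b & c)   [expand xor]
≡ a | (b & ~c) | (~b & c)   [double negation]

a | (b & ~c) | (~b & c)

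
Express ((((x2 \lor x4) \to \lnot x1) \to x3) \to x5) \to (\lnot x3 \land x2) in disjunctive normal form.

(x2 \land x1 \land \lnot x5) \lor (x4 \land x1 \land \lnot x5) \lor (x3 \land \lnot x5) \lor (\lnot x3 \land x2)

((((x2 \lor x4) \to \lnot x1) \to x3) \to x5) \to (\lnot x3 \land x2)
≡ \lnot ((((x2 \lor x4) \to \lnot x1) \to x3) \to x5) \lor (\lnot x3 \land x2)   [eliminate \to]
≡ \lnot (\lnot (((x2 \lor x4) \to \lnot x1) \to x3) \lor x5) \lor (\lnot x3 \land x2)   [eliminate \to]
≡ \lnot (\lnot (\lnot ((x2 \lor x4) \to \lnot x1) \lor x3) \lor x5) \lor (\lnot x3 \land x2)   [eliminate \to]
≡ \lnot (\lnot (\lnot (\lnot (x2 \lor x4) \lor \lnot x1) \lor x3) \lor x5) \lor (\lnot x3 \land x2)   [eliminate \to]
≡ (\lnot \lnot (\lnot (\lnot (x2 \lor x4) \lor \lnot x1) \lor x3) \land \lnot x5) \lor (\lnot x3 \land x2)   [De Morgan]
≡ ((\lnot (\lnot (x2 \lor x4) \lor \lnot x1) \lor x3) \land \lnot x5) \lor (\lnot x3 \land x2)   [double negation]
≡ (((\lnot \lnot (x2 \lor x4) \land \lnot \lnot x1) \lor x3) \land \lnot x5) \lor (\lnot x3 \land x2)   [De Morgan]
≡ ((((x2 \lor x4) \land \lnot \lnot x1) \lor x3) \land \lnot x5) \lor (\lnot x3 \land x2)   [double negation]
≡ ((((x2 \lor x4) \land x1) \lor x3) \land \lnot x5) \lor (\lnot x3 \land x2)   [double negation]
≡ (x2 \land x1 \land \lnot x5) \lor (x4 \land x1 \land \lnot x5) \lor (x3 \land \lnot x5) \lor (\lnot x3 \land x2)   [distribute \land over \lor]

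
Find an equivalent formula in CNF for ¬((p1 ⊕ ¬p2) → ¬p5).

¬((p1 ⊕ ¬p2) → ¬p5)
= ¬(¬(p1 ⊕ ¬p2) ∨ ¬p5)   (eliminate →)
= ¬(¬((p1 ∨ ¬p2) ∧ ¬(p1 ∧ ¬p2)) ∨ ¬p5)   (expand ⊕)
= ¬¬((p1 ∨ ¬p2) ∧ ¬(p1 ∧ ¬p2)) ∧ ¬¬p5   (De Morgan)
= (p1 ∨ ¬p2) ∧ ¬(p1 ∧ ¬p2) ∧ ¬¬p5   (double negation)
= (p1 ∨ ¬p2) ∧ (¬p1 ∨ ¬¬p2) ∧ ¬¬p5   (De Morgan)
= (p1 ∨ ¬p2) ∧ (¬p1 ∨ p2) ∧ ¬¬p5   (double negation)
= (p1 ∨ ¬p2) ∧ (¬p1 ∨ p2) ∧ p5   (double negation)

(p1 ∨ ¬p2) ∧ (¬p1 ∨ p2) ∧ p5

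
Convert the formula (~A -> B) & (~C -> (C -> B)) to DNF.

(A & C) | (A & ~C) | B

(~A -> B) & (~C -> (C -> B))
= (~~A | B) & (~C -> (C -> B))   [eliminate ->]
= (~~A | B) & (~~C | (C -> B))   [eliminate ->]
= (~~A | B) & (~~C | ~C | B)   [eliminate ->]
= (A | B) & (~~C | ~C | B)   [double negation]
= (A | B) & (C | ~C | B)   [double negation]
= (A & C) | (A & ~C) | (A & B) | (B & C) | (B & ~C) | (B & B)   [distribute & over |]
= (A & C) | (A & ~C) | B   [simplify]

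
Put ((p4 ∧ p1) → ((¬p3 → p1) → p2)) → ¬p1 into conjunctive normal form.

((p4 ∧ p1) → ((¬p3 → p1) → p2)) → ¬p1
⇔ ¬((p4 ∧ p1) → ((¬p3 → p1) → p2)) ∨ ¬p1   [eliminate →]
⇔ ¬(¬(p4 ∧ p1) ∨ ((¬p3 → p1) → p2)) ∨ ¬p1   [eliminate →]
⇔ ¬(¬(p4 ∧ p1) ∨ ¬(¬p3 → p1) ∨ p2) ∨ ¬p1   [eliminate →]
⇔ ¬(¬(p4 ∧ p1) ∨ ¬(¬¬p3 ∨ p1) ∨ p2) ∨ ¬p1   [eliminate →]
⇔ (¬¬(p4 ∧ p1) ∧ ¬¬(¬¬p3 ∨ p1) ∧ ¬p2) ∨ ¬p1   [De Morgan]
⇔ (p4 ∧ p1 ∧ ¬¬(¬¬p3 ∨ p1) ∧ ¬p2) ∨ ¬p1   [double negation]
⇔ (p4 ∧ p1 ∧ (¬¬p3 ∨ p1) ∧ ¬p2) ∨ ¬p1   [double negation]
⇔ (p4 ∧ p1 ∧ (p3 ∨ p1) ∧ ¬p2) ∨ ¬p1   [double negation]
⇔ (p4 ∨ ¬p1) ∧ (p1 ∨ ¬p1) ∧ (p3 ∨ p1 ∨ ¬p1) ∧ (¬p2 ∨ ¬p1)   [distribute ∨ over ∧]
⇔ (p4 ∨ ¬p1) ∧ (¬p2 ∨ ¬p1)   [simplify]

(p4 ∨ ¬p1) ∧ (¬p2 ∨ ¬p1)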